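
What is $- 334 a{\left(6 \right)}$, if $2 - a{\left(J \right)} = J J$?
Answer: $11356$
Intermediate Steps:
$a{\left(J \right)} = 2 - J^{2}$ ($a{\left(J \right)} = 2 - J J = 2 - J^{2}$)
$- 334 a{\left(6 \right)} = - 334 \left(2 - 6^{2}\right) = - 334 \left(2 - 36\right) = \left(-334\right) \left(-34\right) = 11356$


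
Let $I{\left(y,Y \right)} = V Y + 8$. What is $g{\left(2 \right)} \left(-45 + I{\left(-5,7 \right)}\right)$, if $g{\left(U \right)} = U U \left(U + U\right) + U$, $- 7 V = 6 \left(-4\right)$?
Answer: $-234$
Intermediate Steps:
$V = \frac{24}{7}$ ($V = - \frac{6 \left(-4\right)}{7} = \left(- \frac{1}{7}\right) \left(-24\right) = \frac{24}{7} \approx 3.4286$)
$I{\left(y,Y \right)} = 8 + \frac{24 Y}{7}$ ($I{\left(y,Y \right)} = \frac{24 Y}{7} + 8 = 8 + \frac{24 Y}{7}$)
$g{\left(U \right)} = U + 2 U^{3}$ ($g{\left(U \right)} = U U 2 U + U = U 2 U^{2} + U = 2 U^{3} + U = U + 2 U^{3}$)
$g{\left(2 \right)} \left(-45 + I{\left(-5,7 \right)}\right) = \left(2 + 2 \cdot 2^{3}\right) \left(-45 + \left(8 + \frac{24}{7} \cdot 7\right)\right) = \left(2 + 2 \cdot 8\right) \left(-45 + \left(8 + 24\right)\right) = \left(2 + 16\right) \left(-45 + 32\right) = 18 \left(-13\right) = -234$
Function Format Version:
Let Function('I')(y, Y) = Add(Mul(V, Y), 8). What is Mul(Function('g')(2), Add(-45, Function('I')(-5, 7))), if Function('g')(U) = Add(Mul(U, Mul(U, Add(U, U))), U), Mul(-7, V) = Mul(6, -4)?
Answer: -234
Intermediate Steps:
V = Rational(24, 7) (V = Mul(Rational(-1, 7), Mul(6, -4)) = Mul(Rational(-1, 7), -24) = Rational(24, 7) ≈ 3.4286)
Function('I')(y, Y) = Add(8, Mul(Rational(24, 7), Y)) (Function('I')(y, Y) = Add(Mul(Rational(24, 7), Y), 8) = Add(8, Mul(Rational(24, 7), Y)))
Function('g')(U) = Add(U, Mul(2, Pow(U, 3))) (Function('g')(U) = Add(Mul(U, Mul(U, Mul(2, U))), U) = Add(Mul(U, Mul(2, Pow(U, 2))), U) = Add(Mul(2, Pow(U, 3)), U) = Add(U, Mul(2, Pow(U, 3))))
Mul(Function('g')(2), Add(-45, Function('I')(-5, 7))) = Mul(Add(2, Mul(2, Pow(2, 3))), Add(-45, Add(8, Mul(Rational(24, 7), 7)))) = Mul(Add(2, Mul(2, 8)), Add(-45, Add(8, 24))) = Mul(Add(2, 16), Add(-45, 32)) = Mul(18, -13) = -234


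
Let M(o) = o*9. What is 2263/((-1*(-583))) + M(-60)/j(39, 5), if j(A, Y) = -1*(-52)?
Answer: -49286/7579 ≈ -6.5030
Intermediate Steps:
j(A, Y) = 52
M(o) = 9*o
2263/((-1*(-583))) + M(-60)/j(39, 5) = 2263/((-1*(-583))) + (9*(-60))/52 = 2263/583 - 540*1/52 = 2263*(1/583) - 135/13 = 2263/583 - 135/13 = -49286/7579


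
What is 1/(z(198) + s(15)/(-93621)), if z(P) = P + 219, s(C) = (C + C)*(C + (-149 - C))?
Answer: 31207/13014809 ≈ 0.0023978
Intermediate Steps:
s(C) = -298*C (s(C) = (2*C)*(-149) = -298*C)
z(P) = 219 + P
1/(z(198) + s(15)/(-93621)) = 1/((219 + 198) - 298*15/(-93621)) = 1/(417 - 4470*(-1/93621)) = 1/(417 + 1490/31207) = 1/(13014809/31207) = 31207/13014809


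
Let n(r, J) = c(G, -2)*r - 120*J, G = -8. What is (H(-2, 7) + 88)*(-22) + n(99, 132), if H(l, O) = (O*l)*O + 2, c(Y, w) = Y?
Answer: -16456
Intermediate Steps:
H(l, O) = 2 + l*O² (H(l, O) = l*O² + 2 = 2 + l*O²)
n(r, J) = -120*J - 8*r (n(r, J) = -8*r - 120*J = -120*J - 8*r)
(H(-2, 7) + 88)*(-22) + n(99, 132) = ((2 - 2*7²) + 88)*(-22) + (-120*132 - 8*99) = ((2 - 2*49) + 88)*(-22) + (-15840 - 792) = ((2 - 98) + 88)*(-22) - 16632 = (-96 + 88)*(-22) - 16632 = -8*(-22) - 16632 = 176 - 16632 = -16456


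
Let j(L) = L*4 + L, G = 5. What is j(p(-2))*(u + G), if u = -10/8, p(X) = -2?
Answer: -75/2 ≈ -37.500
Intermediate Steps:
j(L) = 5*L (j(L) = 4*L + L = 5*L)
u = -5/4 (u = -10*⅛ = -5/4 ≈ -1.2500)
j(p(-2))*(u + G) = (5*(-2))*(-5/4 + 5) = -10*15/4 = -75/2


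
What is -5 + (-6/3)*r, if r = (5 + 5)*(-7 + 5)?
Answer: 35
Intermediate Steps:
r = -20 (r = 10*(-2) = -20)
-5 + (-6/3)*r = -5 - 6/3*(-20) = -5 - 6*1/3*(-20) = -5 - 2*(-20) = -5 + 40 = 35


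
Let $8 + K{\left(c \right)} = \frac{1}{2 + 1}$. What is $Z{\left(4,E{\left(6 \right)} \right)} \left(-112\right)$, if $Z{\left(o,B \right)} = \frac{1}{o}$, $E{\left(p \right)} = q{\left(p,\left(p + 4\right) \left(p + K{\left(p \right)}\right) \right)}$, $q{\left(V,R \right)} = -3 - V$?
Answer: $-28$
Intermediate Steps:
$K{\left(c \right)} = - \frac{23}{3}$ ($K{\left(c \right)} = -8 + \frac{1}{2 + 1} = -8 + \frac{1}{3} = - \frac{23}{3}$)
$E{\left(p \right)} = -3 - p$
$Z{\left(4,E{\left(6 \right)} \right)} \left(-112\right) = \frac{1}{4} \left(-112\right) = -28$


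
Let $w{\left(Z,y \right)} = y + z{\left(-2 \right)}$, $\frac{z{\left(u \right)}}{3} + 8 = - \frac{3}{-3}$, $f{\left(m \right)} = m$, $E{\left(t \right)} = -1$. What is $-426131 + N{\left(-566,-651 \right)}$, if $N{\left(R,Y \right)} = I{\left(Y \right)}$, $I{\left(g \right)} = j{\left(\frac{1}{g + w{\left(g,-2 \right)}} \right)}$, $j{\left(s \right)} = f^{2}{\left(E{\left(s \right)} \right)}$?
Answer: $-426130$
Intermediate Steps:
$z{\left(u \right)} = -21$ ($z{\left(u \right)} = -24 + 3 \left(- \frac{3}{-3}\right) = -24 + 3 \left(\left(-3\right) \left(- \frac{1}{3}\right)\right) = -24 + 3 \cdot 1 = -24 + 3 = -21$)
$w{\left(Z,y \right)} = -21 + y$ ($w{\left(Z,y \right)} = y - 21 = -21 + y$)
$j{\left(s \right)} = 1$ ($j{\left(s \right)} = \left(-1\right)^{2} = 1$)
$I{\left(g \right)} = 1$
$N{\left(R,Y \right)} = 1$
$-426131 + N{\left(-566,-651 \right)} = -426131 + 1 = -426130$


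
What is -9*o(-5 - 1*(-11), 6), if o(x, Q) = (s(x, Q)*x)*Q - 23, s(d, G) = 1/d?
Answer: 153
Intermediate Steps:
o(x, Q) = -23 + Q (o(x, Q) = (x/x)*Q - 23 = 1*Q - 23 = Q - 23 = -23 + Q)
-9*o(-5 - 1*(-11), 6) = -9*(-23 + 6) = -9*(-17) = 153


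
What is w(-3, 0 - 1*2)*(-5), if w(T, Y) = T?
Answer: 15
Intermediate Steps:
w(-3, 0 - 1*2)*(-5) = -3*(-5) = 15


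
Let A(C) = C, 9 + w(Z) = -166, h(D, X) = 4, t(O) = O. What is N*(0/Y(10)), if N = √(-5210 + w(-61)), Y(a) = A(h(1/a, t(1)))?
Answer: 0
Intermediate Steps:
w(Z) = -175 (w(Z) = -9 - 166 = -175)
Y(a) = 4
N = I*√5385 (N = √(-5210 - 175) = √(-5385) = I*√5385 ≈ 73.383*I)
N*(0/Y(10)) = (I*√5385)*(0/4) = (I*√5385)*(0*(¼)) = (I*√5385)*0 = 0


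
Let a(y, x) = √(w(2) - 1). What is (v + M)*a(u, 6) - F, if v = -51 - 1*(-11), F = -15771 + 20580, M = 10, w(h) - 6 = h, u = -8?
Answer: -4809 - 30*√7 ≈ -4888.4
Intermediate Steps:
w(h) = 6 + h
a(y, x) = √7 (a(y, x) = √((6 + 2) - 1) = √(8 - 1) = √7)
F = 4809
v = -40 (v = -51 + 11 = -40)
(v + M)*a(u, 6) - F = (-40 + 10)*√7 - 1*4809 = -30*√7 - 4809 = -4809 - 30*√7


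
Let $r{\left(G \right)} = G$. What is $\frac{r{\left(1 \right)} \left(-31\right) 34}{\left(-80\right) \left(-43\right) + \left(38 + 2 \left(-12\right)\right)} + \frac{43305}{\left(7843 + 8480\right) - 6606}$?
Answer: $\frac{23222292}{5593753} \approx 4.1515$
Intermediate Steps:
$\frac{r{\left(1 \right)} \left(-31\right) 34}{\left(-80\right) \left(-43\right) + \left(38 + 2 \left(-12\right)\right)} + \frac{43305}{\left(7843 + 8480\right) - 6606} = \frac{1 \left(-31\right) 34}{\left(-80\right) \left(-43\right) + \left(38 + 2 \left(-12\right)\right)} + \frac{43305}{\left(7843 + 8480\right) - 6606} = \frac{\left(-31\right) 34}{3440 + \left(38 - 24\right)} + \frac{43305}{16323 - 6606} = - \frac{1054}{3440 + 14} + \frac{43305}{9717} = - \frac{1054}{3454} + 43305 \cdot \frac{1}{9717} = \left(-1054\right) \frac{1}{3454} + \frac{14435}{3239} = - \frac{527}{1727} + \frac{14435}{3239} = \frac{23222292}{5593753}$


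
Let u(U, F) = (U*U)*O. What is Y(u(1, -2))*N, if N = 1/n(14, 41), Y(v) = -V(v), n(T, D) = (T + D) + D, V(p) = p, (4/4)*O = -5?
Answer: 5/96 ≈ 0.052083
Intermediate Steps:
O = -5
u(U, F) = -5*U**2 (u(U, F) = (U*U)*(-5) = U**2*(-5) = -5*U**2)
n(T, D) = T + 2*D (n(T, D) = (D + T) + D = T + 2*D)
Y(v) = -v
N = 1/96 (N = 1/(14 + 2*41) = 1/(14 + 82) = 1/96 ≈ 0.010417)
Y(u(1, -2))*N = -(-5)*1**2*(1/96) = -(-5)*(1/96) = -1*(-5)*(1/96) = 5*(1/96) = 5/96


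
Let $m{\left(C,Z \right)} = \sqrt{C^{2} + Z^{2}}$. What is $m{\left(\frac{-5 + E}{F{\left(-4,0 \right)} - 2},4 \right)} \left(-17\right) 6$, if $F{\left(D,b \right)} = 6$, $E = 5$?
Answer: $-408$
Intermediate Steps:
$m{\left(\frac{-5 + E}{F{\left(-4,0 \right)} - 2},4 \right)} \left(-17\right) 6 = \sqrt{\left(\frac{-5 + 5}{6 - 2}\right)^{2} + 4^{2}} \left(-17\right) 6 = \sqrt{\left(\frac{0}{4}\right)^{2} + 16} \left(-17\right) 6 = \sqrt{\left(0 \cdot \frac{1}{4}\right)^{2} + 16} \left(-17\right) 6 = \sqrt{0^{2} + 16} \left(-17\right) 6 = \sqrt{0 + 16} \left(-17\right) 6 = \sqrt{16} \left(-17\right) 6 = 4 \left(-17\right) 6 = \left(-68\right) 6 = -408$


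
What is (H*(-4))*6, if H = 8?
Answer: -192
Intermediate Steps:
(H*(-4))*6 = (8*(-4))*6 = -32*6 = -192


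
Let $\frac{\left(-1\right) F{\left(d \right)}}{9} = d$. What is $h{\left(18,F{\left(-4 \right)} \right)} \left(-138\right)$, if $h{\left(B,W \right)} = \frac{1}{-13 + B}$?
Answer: $- \frac{138}{5} \approx -27.6$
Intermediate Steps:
$F{\left(d \right)} = - 9 d$
$h{\left(18,F{\left(-4 \right)} \right)} \left(-138\right) = \frac{1}{-13 + 18} \left(-138\right) = \frac{1}{5} \left(-138\right) = - \frac{138}{5}$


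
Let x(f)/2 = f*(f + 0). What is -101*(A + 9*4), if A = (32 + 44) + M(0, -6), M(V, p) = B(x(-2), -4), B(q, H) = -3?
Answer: -11009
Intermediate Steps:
x(f) = 2*f**2 (x(f) = 2*(f*(f + 0)) = 2*(f*f) = 2*f**2)
M(V, p) = -3
A = 73 (A = (32 + 44) - 3 = 76 - 3 = 73)
-101*(A + 9*4) = -101*(73 + 9*4) = -101*(73 + 36) = -101*109 = -11009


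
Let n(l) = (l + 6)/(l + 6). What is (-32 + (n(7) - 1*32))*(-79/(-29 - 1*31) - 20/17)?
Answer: -3003/340 ≈ -8.8324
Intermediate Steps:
n(l) = 1 (n(l) = (6 + l)/(6 + l) = 1)
(-32 + (n(7) - 1*32))*(-79/(-29 - 1*31) - 20/17) = (-32 + (1 - 1*32))*(-79/(-29 - 1*31) - 20/17) = (-32 + (1 - 32))*(-79/(-29 - 31) - 20*1/17) = (-32 - 31)*(-79/(-60) - 20/17) = -63*(-79*(-1/60) - 20/17) = -63*(79/60 - 20/17) = -63*143/1020 = -3003/340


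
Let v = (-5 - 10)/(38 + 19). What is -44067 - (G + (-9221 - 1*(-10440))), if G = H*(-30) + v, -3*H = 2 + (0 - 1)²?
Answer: -860999/19 ≈ -45316.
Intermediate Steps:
v = -5/19 (v = -15/57 = -15*1/57 = -5/19 ≈ -0.26316)
H = -1 (H = -(2 + (0 - 1)²)/3 = -(2 + (-1)²)/3 = -(2 + 1)/3 = -⅓*3 = -1)
G = 565/19 (G = -1*(-30) - 5/19 = 30 - 5/19 = 565/19 ≈ 29.737)
-44067 - (G + (-9221 - 1*(-10440))) = -44067 - (565/19 + (-9221 - 1*(-10440))) = -44067 - (565/19 + (-9221 + 10440)) = -44067 - (565/19 + 1219) = -44067 - 1*23726/19 = -44067 - 23726/19 = -860999/19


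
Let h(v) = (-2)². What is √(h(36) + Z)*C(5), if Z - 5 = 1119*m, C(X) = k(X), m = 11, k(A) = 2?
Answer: 2*√12318 ≈ 221.97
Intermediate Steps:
h(v) = 4
C(X) = 2
Z = 12314 (Z = 5 + 1119*11 = 5 + 12309 = 12314)
√(h(36) + Z)*C(5) = √(4 + 12314)*2 = √12318*2 = 2*√12318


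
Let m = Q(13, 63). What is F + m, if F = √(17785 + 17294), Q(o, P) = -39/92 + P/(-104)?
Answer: -2463/2392 + √35079 ≈ 186.26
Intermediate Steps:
Q(o, P) = -39/92 - P/104 (Q(o, P) = -39*1/92 + P*(-1/104) = -39/92 - P/104)
m = -2463/2392 (m = -39/92 - 1/104*63 = -39/92 - 63/104 = -2463/2392 ≈ -1.0297)
F = √35079 ≈ 187.29
F + m = √35079 - 2463/2392 = -2463/2392 + √35079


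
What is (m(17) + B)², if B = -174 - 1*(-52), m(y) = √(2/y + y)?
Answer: (2074 - √4947)²/289 ≈ 13892.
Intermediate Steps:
m(y) = √(y + 2/y)
B = -122 (B = -174 + 52 = -122)
(m(17) + B)² = (√(17 + 2/17) - 122)² = (√(291/17) - 122)² = (√4947/17 - 122)² = (-122 + √4947/17)²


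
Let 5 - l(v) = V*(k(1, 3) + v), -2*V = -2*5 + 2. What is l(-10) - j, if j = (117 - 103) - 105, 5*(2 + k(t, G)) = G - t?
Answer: 712/5 ≈ 142.40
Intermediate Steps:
k(t, G) = -2 - t/5 + G/5 (k(t, G) = -2 + (G - t)/5 = -2 + (-t/5 + G/5) = -2 - t/5 + G/5)
V = 4 (V = -(-2*5 + 2)/2 = -(-10 + 2)/2 = -½*(-8) = 4)
j = -91 (j = 14 - 105 = -91)
l(v) = 57/5 - 4*v (l(v) = 5 - 4*((-2 - ⅕*1 + (⅕)*3) + v) = 5 - 4*((-2 - ⅕ + ⅗) + v) = 5 - 4*(-8/5 + v) = 5 - (-32/5 + 4*v) = 5 + (32/5 - 4*v) = 57/5 - 4*v)
l(-10) - j = (57/5 - 4*(-10)) - 1*(-91) = (57/5 + 40) + 91 = 257/5 + 91 = 712/5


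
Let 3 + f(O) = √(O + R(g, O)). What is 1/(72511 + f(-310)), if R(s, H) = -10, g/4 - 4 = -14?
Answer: 18127/1314352596 - I*√5/657176298 ≈ 1.3792e-5 - 3.4025e-9*I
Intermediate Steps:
g = -40 (g = 16 + 4*(-14) = 16 - 56 = -40)
f(O) = -3 + √(-10 + O) (f(O) = -3 + √(O - 10) = -3 + √(-10 + O))
1/(72511 + f(-310)) = 1/(72511 + (-3 + √(-10 - 310))) = 1/(72511 + (-3 + √(-320))) = 1/(72511 + (-3 + 8*I*√5)) = 1/(72508 + 8*I*√5)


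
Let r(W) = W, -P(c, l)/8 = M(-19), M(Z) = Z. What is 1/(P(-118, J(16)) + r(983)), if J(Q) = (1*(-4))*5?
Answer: 1/1135 ≈ 0.00088106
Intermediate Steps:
J(Q) = -20 (J(Q) = -4*5 = -20)
P(c, l) = 152 (P(c, l) = -8*(-19) = 152)
1/(P(-118, J(16)) + r(983)) = 1/(152 + 983) = 1/1135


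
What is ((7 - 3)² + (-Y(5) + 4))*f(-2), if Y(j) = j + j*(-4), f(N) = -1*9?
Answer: -315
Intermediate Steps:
f(N) = -9
Y(j) = -3*j (Y(j) = j - 4*j = -3*j)
((7 - 3)² + (-Y(5) + 4))*f(-2) = ((7 - 3)² + (-(-3)*5 + 4))*(-9) = (4² + (-1*(-15) + 4))*(-9) = (16 + (15 + 4))*(-9) = (16 + 19)*(-9) = 35*(-9) = -315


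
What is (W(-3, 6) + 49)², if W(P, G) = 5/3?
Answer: 23104/9 ≈ 2567.1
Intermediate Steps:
W(P, G) = 5/3 (W(P, G) = 5*(⅓) = 5/3)
(W(-3, 6) + 49)² = (5/3 + 49)² = (152/3)² = 23104/9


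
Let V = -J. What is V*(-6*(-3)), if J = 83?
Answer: -1494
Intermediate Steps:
V = -83 (V = -1*83 = -83)
V*(-6*(-3)) = -(-498)*(-3) = -83*18 = -1494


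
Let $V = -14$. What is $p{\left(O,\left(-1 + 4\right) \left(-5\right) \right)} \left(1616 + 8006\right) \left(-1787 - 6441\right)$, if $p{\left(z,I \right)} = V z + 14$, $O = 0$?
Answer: $-1108377424$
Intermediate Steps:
$p{\left(z,I \right)} = 14 - 14 z$ ($p{\left(z,I \right)} = - 14 z + 14 = 14 - 14 z$)
$p{\left(O,\left(-1 + 4\right) \left(-5\right) \right)} \left(1616 + 8006\right) \left(-1787 - 6441\right) = \left(14 - 0\right) \left(1616 + 8006\right) \left(-1787 - 6441\right) = \left(14 + 0\right) 9622 \left(-8228\right) = 14 \left(-79169816\right) = -1108377424$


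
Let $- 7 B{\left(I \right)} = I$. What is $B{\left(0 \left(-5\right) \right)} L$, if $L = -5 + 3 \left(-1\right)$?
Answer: $0$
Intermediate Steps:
$B{\left(I \right)} = - \frac{I}{7}$
$L = -8$ ($L = -5 - 3 = -8$)
$B{\left(0 \left(-5\right) \right)} L = - \frac{0 \left(-5\right)}{7} \left(-8\right) = \left(- \frac{1}{7}\right) 0 \left(-8\right) = 0 \left(-8\right) = 0$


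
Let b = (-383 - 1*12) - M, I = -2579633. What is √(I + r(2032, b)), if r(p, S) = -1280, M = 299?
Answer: I*√2580913 ≈ 1606.5*I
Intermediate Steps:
b = -694 (b = (-383 - 1*12) - 1*299 = (-383 - 12) - 299 = -395 - 299 = -694)
√(I + r(2032, b)) = √(-2579633 - 1280) = √(-2580913) = I*√2580913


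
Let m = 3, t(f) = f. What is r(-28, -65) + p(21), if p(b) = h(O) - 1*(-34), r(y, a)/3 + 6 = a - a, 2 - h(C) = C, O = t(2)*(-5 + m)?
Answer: 22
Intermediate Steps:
O = -4 (O = 2*(-5 + 3) = 2*(-2) = -4)
h(C) = 2 - C
r(y, a) = -18 (r(y, a) = -18 + 3*(a - a) = -18 + 3*0 = -18 + 0 = -18)
p(b) = 40 (p(b) = (2 - 1*(-4)) - 1*(-34) = (2 + 4) + 34 = 6 + 34 = 40)
r(-28, -65) + p(21) = -18 + 40 = 22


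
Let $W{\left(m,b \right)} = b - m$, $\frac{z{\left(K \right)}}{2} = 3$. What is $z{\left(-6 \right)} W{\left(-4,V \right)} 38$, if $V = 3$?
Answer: $1596$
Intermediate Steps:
$z{\left(K \right)} = 6$ ($z{\left(K \right)} = 2 \cdot 3 = 6$)
$z{\left(-6 \right)} W{\left(-4,V \right)} 38 = 6 \left(3 - -4\right) 38 = 6 \left(3 + 4\right) 38 = 6 \cdot 7 \cdot 38 = 42 \cdot 38 = 1596$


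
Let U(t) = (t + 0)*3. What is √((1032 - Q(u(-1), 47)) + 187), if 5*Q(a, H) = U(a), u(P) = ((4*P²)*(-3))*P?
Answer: √30295/5 ≈ 34.811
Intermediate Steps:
U(t) = 3*t (U(t) = t*3 = 3*t)
u(P) = -12*P³ (u(P) = (-12*P²)*P = -12*P³)
Q(a, H) = 3*a/5 (Q(a, H) = (3*a)/5 = 3*a/5)
√((1032 - Q(u(-1), 47)) + 187) = √((1032 - 3*(-12*(-1)³)/5) + 187) = √((1032 - 3*(-12*(-1))/5) + 187) = √((1032 - 3*12/5) + 187) = √((1032 - 1*36/5) + 187) = √((1032 - 36/5) + 187) = √(5124/5 + 187) = √(6059/5) = √30295/5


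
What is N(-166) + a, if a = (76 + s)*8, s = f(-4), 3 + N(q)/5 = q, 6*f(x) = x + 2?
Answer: -719/3 ≈ -239.67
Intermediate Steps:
f(x) = ⅓ + x/6 (f(x) = (x + 2)/6 = (2 + x)/6 = ⅓ + x/6)
N(q) = -15 + 5*q
s = -⅓ (s = ⅓ + (⅙)*(-4) = ⅓ - ⅔ = -⅓ ≈ -0.33333)
a = 1816/3 (a = (76 - ⅓)*8 = (227/3)*8 = 1816/3 ≈ 605.33)
N(-166) + a = (-15 + 5*(-166)) + 1816/3 = (-15 - 830) + 1816/3 = -845 + 1816/3 = -719/3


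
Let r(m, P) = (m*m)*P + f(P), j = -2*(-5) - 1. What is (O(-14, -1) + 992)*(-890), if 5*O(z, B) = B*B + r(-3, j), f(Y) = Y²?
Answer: -911894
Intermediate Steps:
j = 9 (j = 10 - 1 = 9)
r(m, P) = P² + P*m² (r(m, P) = (m*m)*P + P² = m²*P + P² = P*m² + P² = P² + P*m²)
O(z, B) = 162/5 + B²/5 (O(z, B) = (B*B + 9*(9 + (-3)²))/5 = (B² + 9*(9 + 9))/5 = (B² + 9*18)/5 = (B² + 162)/5 = (162 + B²)/5 = 162/5 + B²/5)
(O(-14, -1) + 992)*(-890) = ((162/5 + (⅕)*(-1)²) + 992)*(-890) = ((162/5 + (⅕)*1) + 992)*(-890) = ((162/5 + ⅕) + 992)*(-890) = (163/5 + 992)*(-890) = (5123/5)*(-890) = -911894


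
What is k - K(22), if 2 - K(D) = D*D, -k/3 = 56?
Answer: 314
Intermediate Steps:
k = -168 (k = -3*56 = -168)
K(D) = 2 - D**2 (K(D) = 2 - D*D = 2 - D**2)
k - K(22) = -168 - (2 - 1*22**2) = -168 - (2 - 1*484) = -168 - (2 - 484) = -168 - 1*(-482) = -168 + 482 = 314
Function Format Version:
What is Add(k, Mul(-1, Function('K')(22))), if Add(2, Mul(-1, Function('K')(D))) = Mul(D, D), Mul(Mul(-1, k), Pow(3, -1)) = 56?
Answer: 314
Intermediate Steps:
k = -168 (k = Mul(-3, 56) = -168)
Function('K')(D) = Add(2, Mul(-1, Pow(D, 2))) (Function('K')(D) = Add(2, Mul(-1, Mul(D, D))) = Add(2, Mul(-1, Pow(D, 2))))
Add(k, Mul(-1, Function('K')(22))) = Add(-168, Mul(-1, Add(2, Mul(-1, Pow(22, 2))))) = Add(-168, Mul(-1, Add(2, Mul(-1, 484)))) = Add(-168, Mul(-1, Add(2, -484))) = Add(-168, Mul(-1, -482)) = Add(-168, 482) = 314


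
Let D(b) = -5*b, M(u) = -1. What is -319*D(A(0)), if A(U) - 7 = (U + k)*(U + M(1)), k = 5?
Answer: 3190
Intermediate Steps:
A(U) = 7 + (-1 + U)*(5 + U) (A(U) = 7 + (U + 5)*(U - 1) = 7 + (5 + U)*(-1 + U) = 7 + (-1 + U)*(5 + U))
-319*D(A(0)) = -(-1595)*(2 + 0**2 + 4*0) = -(-1595)*(2 + 0 + 0) = -(-1595)*2 = -319*(-10) = 3190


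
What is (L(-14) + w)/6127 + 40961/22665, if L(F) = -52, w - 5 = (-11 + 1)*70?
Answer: 234037292/138868455 ≈ 1.6853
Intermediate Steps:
w = -695 (w = 5 + (-11 + 1)*70 = 5 - 10*70 = 5 - 700 = -695)
(L(-14) + w)/6127 + 40961/22665 = (-52 - 695)/6127 + 40961/22665 = -747*1/6127 + 40961*(1/22665) = -747/6127 + 40961/22665 = 234037292/138868455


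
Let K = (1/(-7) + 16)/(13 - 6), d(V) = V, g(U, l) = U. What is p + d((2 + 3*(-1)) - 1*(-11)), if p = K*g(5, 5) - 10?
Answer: 555/49 ≈ 11.327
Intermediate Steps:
K = 111/49 (K = (-⅐ + 16)/7 = (111/7)*(⅐) = 111/49 ≈ 2.2653)
p = 65/49 (p = (111/49)*5 - 10 = 555/49 - 10 = 65/49 ≈ 1.3265)
p + d((2 + 3*(-1)) - 1*(-11)) = 65/49 + ((2 + 3*(-1)) - 1*(-11)) = 65/49 + ((2 - 3) + 11) = 65/49 + (-1 + 11) = 65/49 + 10 = 555/49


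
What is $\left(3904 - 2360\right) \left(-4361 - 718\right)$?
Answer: $-7841976$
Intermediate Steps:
$\left(3904 - 2360\right) \left(-4361 - 718\right) = 1544 \left(-5079\right) = -7841976$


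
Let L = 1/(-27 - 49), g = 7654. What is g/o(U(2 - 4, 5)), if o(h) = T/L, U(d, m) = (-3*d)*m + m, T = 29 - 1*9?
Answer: -3827/760 ≈ -5.0355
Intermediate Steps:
T = 20 (T = 29 - 9 = 20)
L = -1/76 (L = 1/(-76) = -1/76 ≈ -0.013158)
U(d, m) = m - 3*d*m (U(d, m) = -3*d*m + m = m - 3*d*m)
o(h) = -1520 (o(h) = 20/(-1/76) = 20*(-76) = -1520)
g/o(U(2 - 4, 5)) = 7654/(-1520) = 7654*(-1/1520) = -3827/760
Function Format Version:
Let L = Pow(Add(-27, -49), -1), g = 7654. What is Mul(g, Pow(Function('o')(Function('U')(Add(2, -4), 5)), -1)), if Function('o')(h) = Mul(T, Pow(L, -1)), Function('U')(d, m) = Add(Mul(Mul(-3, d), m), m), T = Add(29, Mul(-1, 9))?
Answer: Rational(-3827, 760) ≈ -5.0355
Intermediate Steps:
T = 20 (T = Add(29, -9) = 20)
L = Rational(-1, 76) (L = Pow(-76, -1) = Rational(-1, 76) ≈ -0.013158)
Function('U')(d, m) = Add(m, Mul(-3, d, m)) (Function('U')(d, m) = Add(Mul(-3, d, m), m) = Add(m, Mul(-3, d, m)))
Function('o')(h) = -1520 (Function('o')(h) = Mul(20, Pow(Rational(-1, 76), -1)) = Mul(20, -76) = -1520)
Mul(g, Pow(Function('o')(Function('U')(Add(2, -4), 5)), -1)) = Mul(7654, Pow(-1520, -1)) = Mul(7654, Rational(-1, 1520)) = Rational(-3827, 760)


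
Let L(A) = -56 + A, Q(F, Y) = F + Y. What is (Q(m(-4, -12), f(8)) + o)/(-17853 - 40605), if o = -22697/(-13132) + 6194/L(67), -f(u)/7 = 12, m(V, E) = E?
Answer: -22573961/2814791672 ≈ -0.0080198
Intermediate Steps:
f(u) = -84 (f(u) = -7*12 = -84)
o = 81589275/144452 (o = -22697/(-13132) + 6194/(-56 + 67) = -22697*(-1/13132) + 6194/11 = 22697/13132 + 6194*(1/11) = 22697/13132 + 6194/11 = 81589275/144452 ≈ 564.82)
(Q(m(-4, -12), f(8)) + o)/(-17853 - 40605) = ((-12 - 84) + 81589275/144452)/(-17853 - 40605) = (-96 + 81589275/144452)/(-58458) = (67721883/144452)*(-1/58458) = -22573961/2814791672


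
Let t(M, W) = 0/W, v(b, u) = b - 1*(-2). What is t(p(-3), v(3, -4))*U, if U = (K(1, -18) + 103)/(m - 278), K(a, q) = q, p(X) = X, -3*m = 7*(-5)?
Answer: 0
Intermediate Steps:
v(b, u) = 2 + b (v(b, u) = b + 2 = 2 + b)
m = 35/3 (m = -7*(-5)/3 = -⅓*(-35) = 35/3 ≈ 11.667)
t(M, W) = 0
U = -15/47 (U = (-18 + 103)/(35/3 - 278) = 85/(-799/3) = 85*(-3/799) = -15/47 ≈ -0.31915)
t(p(-3), v(3, -4))*U = 0*(-15/47) = 0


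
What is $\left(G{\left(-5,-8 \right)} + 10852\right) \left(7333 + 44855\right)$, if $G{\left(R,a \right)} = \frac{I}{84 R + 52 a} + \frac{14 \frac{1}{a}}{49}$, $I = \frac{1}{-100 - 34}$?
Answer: $\frac{111026879648439}{196042} \approx 5.6634 \cdot 10^{8}$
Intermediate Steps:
$I = - \frac{1}{134}$ ($I = \frac{1}{-134} = - \frac{1}{134} \approx -0.0074627$)
$G{\left(R,a \right)} = - \frac{1}{134 \left(52 a + 84 R\right)} + \frac{2}{7 a}$ ($G{\left(R,a \right)} = - \frac{1}{134 \left(84 R + 52 a\right)} + \frac{14 \frac{1}{a}}{49} = - \frac{1}{134 \left(52 a + 84 R\right)} + \frac{14}{a} \frac{1}{49} = - \frac{1}{134 \left(52 a + 84 R\right)} + \frac{2}{7 a}$)
$\left(G{\left(-5,-8 \right)} + 10852\right) \left(7333 + 44855\right) = \left(\frac{3 \left(4643 \left(-8\right) + 7504 \left(-5\right)\right)}{3752 \left(-8\right) \left(13 \left(-8\right) + 21 \left(-5\right)\right)} + 10852\right) \left(7333 + 44855\right) = \left(\frac{3}{3752} \left(- \frac{1}{8}\right) \frac{1}{-104 - 105} \left(-37144 - 37520\right) + 10852\right) 52188 = \left(\frac{3}{3752} \left(- \frac{1}{8}\right) \frac{1}{-209} \left(-74664\right) + 10852\right) 52188 = \left(\frac{3}{3752} \left(- \frac{1}{8}\right) \left(- \frac{1}{209}\right) \left(-74664\right) + 10852\right) 52188 = \left(- \frac{27999}{784168} + 10852\right) 52188 = \frac{8509763137}{784168} \cdot 52188 = \frac{111026879648439}{196042}$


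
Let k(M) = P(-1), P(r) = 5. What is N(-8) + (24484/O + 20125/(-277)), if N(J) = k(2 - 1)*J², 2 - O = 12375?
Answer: 840954027/3427321 ≈ 245.37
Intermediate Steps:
O = -12373 (O = 2 - 1*12375 = 2 - 12375 = -12373)
k(M) = 5
N(J) = 5*J²
N(-8) + (24484/O + 20125/(-277)) = 5*(-8)² + (24484/(-12373) + 20125/(-277)) = 5*64 + (24484*(-1/12373) + 20125*(-1/277)) = 320 + (-24484/12373 - 20125/277) = 320 - 255788693/3427321 = 840954027/3427321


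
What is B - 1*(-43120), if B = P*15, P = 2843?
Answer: 85765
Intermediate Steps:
B = 42645 (B = 2843*15 = 42645)
B - 1*(-43120) = 42645 - 1*(-43120) = 42645 + 43120 = 85765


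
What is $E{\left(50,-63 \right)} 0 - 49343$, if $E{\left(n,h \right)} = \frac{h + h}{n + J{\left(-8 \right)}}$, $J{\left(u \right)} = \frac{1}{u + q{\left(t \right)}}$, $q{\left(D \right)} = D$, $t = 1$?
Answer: $-49343$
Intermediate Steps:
$J{\left(u \right)} = \frac{1}{1 + u}$ ($J{\left(u \right)} = \frac{1}{u + 1} = \frac{1}{1 + u}$)
$E{\left(n,h \right)} = \frac{2 h}{- \frac{1}{7} + n}$ ($E{\left(n,h \right)} = \frac{h + h}{n + \frac{1}{1 - 8}} = \frac{2 h}{n + \frac{1}{-7}} = \frac{2 h}{n - \frac{1}{7}} = \frac{2 h}{- \frac{1}{7} + n}$)
$E{\left(50,-63 \right)} 0 - 49343 = 14 \left(-63\right) \frac{1}{-1 + 7 \cdot 50} \cdot 0 - 49343 = 14 \left(-63\right) \frac{1}{-1 + 350} \cdot 0 - 49343 = 14 \left(-63\right) \frac{1}{349} \cdot 0 - 49343 = \left(- \frac{882}{349}\right) 0 - 49343 = 0 - 49343 = -49343$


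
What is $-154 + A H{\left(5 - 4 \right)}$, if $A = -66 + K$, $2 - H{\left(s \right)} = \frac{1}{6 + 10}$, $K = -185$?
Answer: $- \frac{10245}{16} \approx -640.31$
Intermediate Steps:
$H{\left(s \right)} = \frac{31}{16}$ ($H{\left(s \right)} = 2 - \frac{1}{6 + 10} = 2 - \frac{1}{16} = \frac{31}{16}$)
$A = -251$ ($A = -66 - 185 = -251$)
$-154 + A H{\left(5 - 4 \right)} = -154 - \frac{7781}{16} = - \frac{10245}{16}$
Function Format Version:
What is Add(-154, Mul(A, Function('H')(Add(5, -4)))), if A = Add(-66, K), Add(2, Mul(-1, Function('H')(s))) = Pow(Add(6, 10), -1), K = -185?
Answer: Rational(-10245, 16) ≈ -640.31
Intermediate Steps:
Function('H')(s) = Rational(31, 16) (Function('H')(s) = Add(2, Mul(-1, Pow(Add(6, 10), -1))) = Add(2, Mul(-1, Pow(16, -1))) = Add(2, Mul(-1, Rational(1, 16))) = Add(2, Rational(-1, 16)) = Rational(31, 16))
A = -251 (A = Add(-66, -185) = -251)
Add(-154, Mul(A, Function('H')(Add(5, -4)))) = Add(-154, Mul(-251, Rational(31, 16))) = Add(-154, Rational(-7781, 16)) = Rational(-10245, 16)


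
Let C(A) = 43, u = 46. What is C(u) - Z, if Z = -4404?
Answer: 4447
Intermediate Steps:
C(u) - Z = 43 - 1*(-4404) = 43 + 4404 = 4447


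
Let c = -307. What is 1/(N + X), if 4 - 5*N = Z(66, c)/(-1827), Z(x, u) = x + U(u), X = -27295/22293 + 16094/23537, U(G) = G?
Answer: 59175666235/13788940432 ≈ 4.2915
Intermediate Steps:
X = -283658873/524710341 (X = -27295*1/22293 + 16094*(1/23537) = -27295/22293 + 16094/23537 = -283658873/524710341 ≈ -0.54060)
Z(x, u) = u + x (Z(x, u) = x + u = u + x)
N = 7067/9135 (N = ⅘ - (-307 + 66)/(5*(-1827)) = ⅘ - (-241)*(-1)/(5*1827) = ⅘ - ⅕*241/1827 = ⅘ - 241/9135 = 7067/9135 ≈ 0.77362)
1/(N + X) = 1/(7067/9135 - 283658873/524710341) = 1/(13788940432/59175666235) = 59175666235/13788940432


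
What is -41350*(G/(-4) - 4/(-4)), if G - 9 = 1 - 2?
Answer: 41350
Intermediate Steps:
G = 8 (G = 9 + (1 - 2) = 9 - 1 = 8)
-41350*(G/(-4) - 4/(-4)) = -41350*(8/(-4) - 4/(-4)) = -41350*(8*(-1/4) - 4*(-1/4)) = -41350*(-2 + 1) = -41350*(-1) = 41350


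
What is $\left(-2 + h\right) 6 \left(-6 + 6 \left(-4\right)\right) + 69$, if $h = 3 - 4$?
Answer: $609$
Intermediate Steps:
$h = -1$ ($h = 3 - 4 = -1$)
$\left(-2 + h\right) 6 \left(-6 + 6 \left(-4\right)\right) + 69 = \left(-2 - 1\right) 6 \left(-6 + 6 \left(-4\right)\right) + 69 = \left(-3\right) 6 \left(-6 - 24\right) + 69 = \left(-18\right) \left(-30\right) + 69 = 540 + 69 = 609$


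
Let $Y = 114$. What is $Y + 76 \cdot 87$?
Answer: $6726$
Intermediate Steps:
$Y + 76 \cdot 87 = 114 + 76 \cdot 87 = 114 + 6612 = 6726$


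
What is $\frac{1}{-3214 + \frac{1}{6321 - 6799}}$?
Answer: $- \frac{478}{1536293} \approx -0.00031114$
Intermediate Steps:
$\frac{1}{-3214 + \frac{1}{6321 - 6799}} = \frac{1}{-3214 + \frac{1}{-478}} = \frac{1}{-3214 - \frac{1}{478}} = \frac{1}{- \frac{1536293}{478}} = - \frac{478}{1536293}$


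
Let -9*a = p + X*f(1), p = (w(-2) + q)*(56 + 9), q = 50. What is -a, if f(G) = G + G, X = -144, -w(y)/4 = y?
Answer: 3482/9 ≈ 386.89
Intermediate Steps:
w(y) = -4*y
p = 3770 (p = (-4*(-2) + 50)*(56 + 9) = (8 + 50)*65 = 58*65 = 3770)
f(G) = 2*G
a = -3482/9 (a = -(3770 - 288)/9 = -1/9*3482 = -3482/9 ≈ -386.89)
-a = -1*(-3482/9) = 3482/9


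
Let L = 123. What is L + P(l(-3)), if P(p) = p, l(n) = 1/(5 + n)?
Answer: 247/2 ≈ 123.50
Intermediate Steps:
L + P(l(-3)) = 123 + 1/(5 - 3) = 123 + 1/2 = 247/2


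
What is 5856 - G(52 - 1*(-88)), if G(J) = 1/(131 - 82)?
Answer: 286943/49 ≈ 5856.0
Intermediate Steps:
G(J) = 1/49
5856 - G(52 - 1*(-88)) = 5856 - 1*1/49 = 5856 - 1/49 = 286943/49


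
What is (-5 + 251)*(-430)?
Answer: -105780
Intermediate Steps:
(-5 + 251)*(-430) = 246*(-430) = -105780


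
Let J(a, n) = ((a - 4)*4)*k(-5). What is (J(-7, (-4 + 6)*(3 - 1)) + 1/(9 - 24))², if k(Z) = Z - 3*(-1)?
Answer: 1739761/225 ≈ 7732.3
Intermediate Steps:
k(Z) = 3 + Z (k(Z) = Z - 1*(-3) = Z + 3 = 3 + Z)
J(a, n) = 32 - 8*a (J(a, n) = ((a - 4)*4)*(3 - 5) = ((-4 + a)*4)*(-2) = (-16 + 4*a)*(-2) = 32 - 8*a)
(J(-7, (-4 + 6)*(3 - 1)) + 1/(9 - 24))² = ((32 - 8*(-7)) + 1/(9 - 24))² = ((32 + 56) + 1/(-15))² = (88 - 1/15)² = (1319/15)² = 1739761/225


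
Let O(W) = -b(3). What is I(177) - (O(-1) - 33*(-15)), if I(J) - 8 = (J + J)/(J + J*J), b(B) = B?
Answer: -43075/89 ≈ -483.99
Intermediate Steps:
I(J) = 8 + 2*J/(J + J**2) (I(J) = 8 + (J + J)/(J + J*J) = 8 + (2*J)/(J + J**2) = 8 + 2*J/(J + J**2))
O(W) = -3 (O(W) = -1*3 = -3)
I(177) - (O(-1) - 33*(-15)) = 2*(5 + 4*177)/(1 + 177) - (-3 - 33*(-15)) = 2*(5 + 708)/178 - (-3 - 11*(-45)) = 2*(1/178)*713 - (-3 + 495) = 713/89 - 1*492 = 713/89 - 492 = -43075/89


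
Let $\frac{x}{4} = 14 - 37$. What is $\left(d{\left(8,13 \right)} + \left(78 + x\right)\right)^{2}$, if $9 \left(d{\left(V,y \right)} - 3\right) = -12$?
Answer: $\frac{1369}{9} \approx 152.11$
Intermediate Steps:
$d{\left(V,y \right)} = \frac{5}{3}$ ($d{\left(V,y \right)} = 3 + \frac{1}{9} \left(-12\right) = 3 - \frac{4}{3} = \frac{5}{3}$)
$x = -92$ ($x = 4 \left(14 - 37\right) = 4 \left(-23\right) = -92$)
$\left(d{\left(8,13 \right)} + \left(78 + x\right)\right)^{2} = \left(\frac{5}{3} + \left(78 - 92\right)\right)^{2} = \left(\frac{5}{3} - 14\right)^{2} = \left(- \frac{37}{3}\right)^{2} = \frac{1369}{9}$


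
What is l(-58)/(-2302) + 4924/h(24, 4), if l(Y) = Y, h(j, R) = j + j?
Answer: 1417229/13812 ≈ 102.61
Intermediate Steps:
h(j, R) = 2*j
l(-58)/(-2302) + 4924/h(24, 4) = -58/(-2302) + 4924/((2*24)) = -58*(-1/2302) + 4924/48 = 29/1151 + 4924*(1/48) = 29/1151 + 1231/12 = 1417229/13812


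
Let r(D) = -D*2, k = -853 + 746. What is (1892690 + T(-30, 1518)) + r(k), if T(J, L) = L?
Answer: 1894422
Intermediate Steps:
k = -107
r(D) = -2*D
(1892690 + T(-30, 1518)) + r(k) = (1892690 + 1518) - 2*(-107) = 1894208 + 214 = 1894422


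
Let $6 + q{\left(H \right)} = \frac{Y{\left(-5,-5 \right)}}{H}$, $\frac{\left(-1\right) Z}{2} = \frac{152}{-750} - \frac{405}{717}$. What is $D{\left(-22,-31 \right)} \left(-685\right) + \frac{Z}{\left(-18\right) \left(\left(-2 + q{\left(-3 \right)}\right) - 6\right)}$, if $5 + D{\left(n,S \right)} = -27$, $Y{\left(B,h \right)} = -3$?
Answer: $\frac{229855928789}{10486125} \approx 21920.0$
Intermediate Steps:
$D{\left(n,S \right)} = -32$ ($D{\left(n,S \right)} = -5 - 27 = -32$)
$Z = \frac{137578}{89625}$ ($Z = - 2 \left(\frac{152}{-750} - \frac{405}{717}\right) = - 2 \left(152 \left(- \frac{1}{750}\right) - \frac{135}{239}\right) = - 2 \left(- \frac{76}{375} - \frac{135}{239}\right) = \left(-2\right) \left(- \frac{68789}{89625}\right) = \frac{137578}{89625} \approx 1.535$)
$q{\left(H \right)} = -6 - \frac{3}{H}$
$D{\left(-22,-31 \right)} \left(-685\right) + \frac{Z}{\left(-18\right) \left(\left(-2 + q{\left(-3 \right)}\right) - 6\right)} = \left(-32\right) \left(-685\right) + \frac{137578}{89625 \left(- 18 \left(\left(-2 - \left(6 + \frac{3}{-3}\right)\right) - 6\right)\right)} = 21920 + \frac{137578}{89625 \left(- 18 \left(\left(-2 - 5\right) - 6\right)\right)} = 21920 + \frac{137578}{89625 \left(- 18 \left(-7 - 6\right)\right)} = 21920 + \frac{137578}{89625 \left(\left(-18\right) \left(-13\right)\right)} = 21920 + \frac{137578}{89625 \cdot 234} = 21920 + \frac{137578}{89625} \cdot \frac{1}{234} = 21920 + \frac{68789}{10486125} = \frac{229855928789}{10486125}$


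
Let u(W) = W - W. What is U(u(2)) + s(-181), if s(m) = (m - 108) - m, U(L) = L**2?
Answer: -108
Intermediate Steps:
u(W) = 0
s(m) = -108 (s(m) = (-108 + m) - m = -108)
U(u(2)) + s(-181) = 0**2 - 108 = 0 - 108 = -108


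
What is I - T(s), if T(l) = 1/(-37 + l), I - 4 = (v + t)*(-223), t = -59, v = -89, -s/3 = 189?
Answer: 19936833/604 ≈ 33008.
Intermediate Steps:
s = -567 (s = -3*189 = -567)
I = 33008 (I = 4 + (-89 - 59)*(-223) = 4 - 148*(-223) = 4 + 33004 = 33008)
I - T(s) = 33008 - 1/(-37 - 567) = 33008 - 1/(-604) = 33008 - 1*(-1/604) = 33008 + 1/604 = 19936833/604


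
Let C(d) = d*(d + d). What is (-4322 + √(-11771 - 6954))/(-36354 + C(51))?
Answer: 2161/15576 - 5*I*√749/31152 ≈ 0.13874 - 0.0043926*I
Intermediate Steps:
C(d) = 2*d² (C(d) = d*(2*d) = 2*d²)
(-4322 + √(-11771 - 6954))/(-36354 + C(51)) = (-4322 + √(-11771 - 6954))/(-36354 + 2*51²) = (-4322 + √(-18725))/(-36354 + 2*2601) = (-4322 + 5*I*√749)/(-36354 + 5202) = (-4322 + 5*I*√749)/(-31152) = (-4322 + 5*I*√749)*(-1/31152) = 2161/15576 - 5*I*√749/31152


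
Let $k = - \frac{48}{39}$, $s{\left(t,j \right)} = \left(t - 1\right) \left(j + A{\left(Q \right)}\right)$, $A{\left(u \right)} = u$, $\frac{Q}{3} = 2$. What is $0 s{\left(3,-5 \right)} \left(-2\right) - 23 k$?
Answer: $\frac{368}{13} \approx 28.308$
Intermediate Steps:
$Q = 6$ ($Q = 3 \cdot 2 = 6$)
$s{\left(t,j \right)} = \left(-1 + t\right) \left(6 + j\right)$ ($s{\left(t,j \right)} = \left(t - 1\right) \left(j + 6\right) = \left(-1 + t\right) \left(6 + j\right)$)
$k = - \frac{16}{13}$ ($k = \left(-48\right) \frac{1}{39} = - \frac{16}{13} \approx -1.2308$)
$0 s{\left(3,-5 \right)} \left(-2\right) - 23 k = 0 \left(-6 - -5 + 6 \cdot 3 - 15\right) \left(-2\right) - - \frac{368}{13} = 0 \left(-6 + 5 + 18 - 15\right) \left(-2\right) + \frac{368}{13} = 0 \cdot 2 \left(-2\right) + \frac{368}{13} = 0 \left(-2\right) + \frac{368}{13} = 0 + \frac{368}{13} = \frac{368}{13}$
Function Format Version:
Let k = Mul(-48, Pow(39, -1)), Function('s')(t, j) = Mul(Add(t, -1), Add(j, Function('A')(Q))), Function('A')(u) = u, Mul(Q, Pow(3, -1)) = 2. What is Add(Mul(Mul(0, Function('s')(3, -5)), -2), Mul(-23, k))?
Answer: Rational(368, 13) ≈ 28.308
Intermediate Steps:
Q = 6 (Q = Mul(3, 2) = 6)
Function('s')(t, j) = Mul(Add(-1, t), Add(6, j)) (Function('s')(t, j) = Mul(Add(t, -1), Add(j, 6)) = Mul(Add(-1, t), Add(6, j)))
k = Rational(-16, 13) (k = Mul(-48, Rational(1, 39)) = Rational(-16, 13) ≈ -1.2308)
Add(Mul(Mul(0, Function('s')(3, -5)), -2), Mul(-23, k)) = Add(Mul(Mul(0, Add(-6, Mul(-1, -5), Mul(6, 3), Mul(-5, 3))), -2), Mul(-23, Rational(-16, 13))) = Add(Mul(Mul(0, Add(-6, 5, 18, -15)), -2), Rational(368, 13)) = Add(Mul(Mul(0, 2), -2), Rational(368, 13)) = Add(Mul(0, -2), Rational(368, 13)) = Add(0, Rational(368, 13)) = Rational(368, 13)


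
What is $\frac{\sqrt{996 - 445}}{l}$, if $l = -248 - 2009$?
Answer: $- \frac{\sqrt{551}}{2257} \approx -0.0104$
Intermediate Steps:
$l = -2257$ ($l = -248 - 2009 = -2257$)
$\frac{\sqrt{996 - 445}}{l} = \frac{\sqrt{996 - 445}}{-2257} = \sqrt{551} \left(- \frac{1}{2257}\right) = - \frac{\sqrt{551}}{2257}$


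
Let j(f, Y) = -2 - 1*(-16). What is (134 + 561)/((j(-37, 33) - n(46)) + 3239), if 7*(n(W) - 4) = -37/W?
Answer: 44758/209243 ≈ 0.21390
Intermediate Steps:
j(f, Y) = 14 (j(f, Y) = -2 + 16 = 14)
n(W) = 4 - 37/(7*W) (n(W) = 4 + (-37/W)/7 = 4 - 37/(7*W))
(134 + 561)/((j(-37, 33) - n(46)) + 3239) = (134 + 561)/((14 - (4 - 37/7/46)) + 3239) = 695/((14 - (4 - 37/7*1/46)) + 3239) = 695/((14 - (4 - 37/322)) + 3239) = 695/((14 - 1*1251/322) + 3239) = 695/((14 - 1251/322) + 3239) = 695/(3257/322 + 3239) = 695/(1046215/322) = 695*(322/1046215) = 44758/209243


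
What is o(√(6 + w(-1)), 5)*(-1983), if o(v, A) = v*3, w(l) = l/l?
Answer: -5949*√7 ≈ -15740.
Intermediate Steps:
w(l) = 1
o(v, A) = 3*v
o(√(6 + w(-1)), 5)*(-1983) = (3*√(6 + 1))*(-1983) = (3*√7)*(-1983) = -5949*√7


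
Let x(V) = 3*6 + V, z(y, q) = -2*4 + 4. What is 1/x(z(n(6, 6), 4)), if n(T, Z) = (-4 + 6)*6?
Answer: 1/14 ≈ 0.071429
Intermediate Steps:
n(T, Z) = 12 (n(T, Z) = 2*6 = 12)
z(y, q) = -4 (z(y, q) = -8 + 4 = -4)
x(V) = 18 + V
1/x(z(n(6, 6), 4)) = 1/(18 - 4) = 1/14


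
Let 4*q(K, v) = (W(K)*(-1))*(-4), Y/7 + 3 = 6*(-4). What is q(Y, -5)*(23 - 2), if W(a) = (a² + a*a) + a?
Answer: 1496313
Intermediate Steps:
W(a) = a + 2*a² (W(a) = (a² + a²) + a = 2*a² + a = a + 2*a²)
Y = -189 (Y = -21 + 7*(6*(-4)) = -21 + 7*(-24) = -21 - 168 = -189)
q(K, v) = K*(1 + 2*K) (q(K, v) = (((K*(1 + 2*K))*(-1))*(-4))/4 = (-K*(1 + 2*K)*(-4))/4 = (4*K*(1 + 2*K))/4 = K*(1 + 2*K))
q(Y, -5)*(23 - 2) = (-189*(1 + 2*(-189)))*(23 - 2) = -189*(1 - 378)*21 = -189*(-377)*21 = 71253*21 = 1496313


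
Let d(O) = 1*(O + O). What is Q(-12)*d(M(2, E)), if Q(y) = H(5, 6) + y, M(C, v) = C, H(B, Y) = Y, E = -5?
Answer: -24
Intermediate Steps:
Q(y) = 6 + y
d(O) = 2*O (d(O) = 1*(2*O) = 2*O)
Q(-12)*d(M(2, E)) = (6 - 12)*(2*2) = -6*4 = -24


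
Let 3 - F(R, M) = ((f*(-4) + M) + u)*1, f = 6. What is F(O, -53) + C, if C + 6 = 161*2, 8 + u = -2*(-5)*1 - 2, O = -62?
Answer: 396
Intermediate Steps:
u = 0 (u = -8 + (-2*(-5)*1 - 2) = -8 + (10*1 - 2) = -8 + (10 - 2) = -8 + 8 = 0)
C = 316 (C = -6 + 161*2 = -6 + 322 = 316)
F(R, M) = 27 - M (F(R, M) = 3 - ((6*(-4) + M) + 0) = 3 - ((-24 + M) + 0) = 3 - (-24 + M) = 3 + (24 - M) = 27 - M)
F(O, -53) + C = (27 - 1*(-53)) + 316 = (27 + 53) + 316 = 80 + 316 = 396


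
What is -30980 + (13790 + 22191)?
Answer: 5001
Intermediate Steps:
-30980 + (13790 + 22191) = -30980 + 35981 = 5001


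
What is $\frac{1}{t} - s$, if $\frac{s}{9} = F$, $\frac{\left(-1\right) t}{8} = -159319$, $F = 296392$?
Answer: $- \frac{3399903147455}{1274552} \approx -2.6675 \cdot 10^{6}$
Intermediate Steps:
$t = 1274552$ ($t = \left(-8\right) \left(-159319\right) = 1274552$)
$s = 2667528$ ($s = 9 \cdot 296392 = 2667528$)
$\frac{1}{t} - s = \frac{1}{1274552} - 2667528 = - \frac{3399903147455}{1274552}$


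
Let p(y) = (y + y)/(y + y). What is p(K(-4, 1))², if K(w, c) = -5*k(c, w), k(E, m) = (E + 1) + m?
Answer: 1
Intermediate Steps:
k(E, m) = 1 + E + m (k(E, m) = (1 + E) + m = 1 + E + m)
K(w, c) = -5 - 5*c - 5*w (K(w, c) = -5*(1 + c + w) = -5 - 5*c - 5*w)
p(y) = 1 (p(y) = (2*y)/((2*y)) = (2*y)*(1/(2*y)) = 1)
p(K(-4, 1))² = 1² = 1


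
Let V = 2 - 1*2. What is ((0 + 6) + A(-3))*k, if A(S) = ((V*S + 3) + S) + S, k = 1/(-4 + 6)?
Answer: 3/2 ≈ 1.5000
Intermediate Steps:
V = 0 (V = 2 - 2 = 0)
k = ½ (k = 1/2 = ½ ≈ 0.50000)
A(S) = 3 + 2*S (A(S) = ((0*S + 3) + S) + S = ((0 + 3) + S) + S = (3 + S) + S = 3 + 2*S)
((0 + 6) + A(-3))*k = ((0 + 6) + (3 + 2*(-3)))*(½) = (6 + (3 - 6))*(½) = (6 - 3)*(½) = 3*(½) = 3/2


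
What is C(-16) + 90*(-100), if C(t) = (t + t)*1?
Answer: -9032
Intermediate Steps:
C(t) = 2*t (C(t) = (2*t)*1 = 2*t)
C(-16) + 90*(-100) = 2*(-16) + 90*(-100) = -32 - 9000 = -9032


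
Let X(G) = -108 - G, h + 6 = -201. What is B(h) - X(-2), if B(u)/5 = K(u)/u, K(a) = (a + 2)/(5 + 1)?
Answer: 132677/1242 ≈ 106.83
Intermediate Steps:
h = -207 (h = -6 - 201 = -207)
K(a) = ⅓ + a/6 (K(a) = (2 + a)/6 = (2 + a)*(⅙) = ⅓ + a/6)
B(u) = 5*(⅓ + u/6)/u (B(u) = 5*((⅓ + u/6)/u) = 5*(⅓ + u/6)/u)
B(h) - X(-2) = (⅚)*(2 - 207)/(-207) - (-108 - 1*(-2)) = (⅚)*(-1/207)*(-205) - (-108 + 2) = 1025/1242 - 1*(-106) = 1025/1242 + 106 = 132677/1242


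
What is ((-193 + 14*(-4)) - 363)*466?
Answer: -285192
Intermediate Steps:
((-193 + 14*(-4)) - 363)*466 = ((-193 - 56) - 363)*466 = (-249 - 363)*466 = -612*466 = -285192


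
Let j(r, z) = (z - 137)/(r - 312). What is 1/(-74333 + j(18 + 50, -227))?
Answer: -61/4534222 ≈ -1.3453e-5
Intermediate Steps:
j(r, z) = (-137 + z)/(-312 + r)
1/(-74333 + j(18 + 50, -227)) = 1/(-74333 + (-137 - 227)/(-312 + (18 + 50))) = 1/(-74333 - 364/(-312 + 68)) = 1/(-74333 - 364/(-244)) = 1/(-74333 - 1/244*(-364)) = 1/(-74333 + 91/61) = 1/(-4534222/61) = -61/4534222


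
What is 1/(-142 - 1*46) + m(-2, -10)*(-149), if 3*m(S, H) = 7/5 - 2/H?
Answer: -224111/2820 ≈ -79.472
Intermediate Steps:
m(S, H) = 7/15 - 2/(3*H) (m(S, H) = (7/5 - 2/H)/3 = 7/15 - 2/(3*H))
1/(-142 - 1*46) + m(-2, -10)*(-149) = 1/(-142 - 1*46) + ((1/15)*(-10 + 7*(-10))/(-10))*(-149) = 1/(-142 - 46) + ((1/15)*(-1/10)*(-10 - 70))*(-149) = 1/(-188) + ((1/15)*(-1/10)*(-80))*(-149) = -1/188 + (8/15)*(-149) = -1/188 - 1192/15 = -224111/2820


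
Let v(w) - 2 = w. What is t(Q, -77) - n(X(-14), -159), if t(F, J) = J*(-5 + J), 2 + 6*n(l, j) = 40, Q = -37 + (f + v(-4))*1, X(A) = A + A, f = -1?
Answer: 18923/3 ≈ 6307.7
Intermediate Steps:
v(w) = 2 + w
X(A) = 2*A
Q = -40 (Q = -37 + (-1 + (2 - 4))*1 = -37 + (-1 - 2)*1 = -37 - 3*1 = -37 - 3 = -40)
n(l, j) = 19/3 (n(l, j) = -⅓ + (⅙)*40 = -⅓ + 20/3 = 19/3)
t(Q, -77) - n(X(-14), -159) = -77*(-5 - 77) - 1*19/3 = -77*(-82) - 19/3 = 6314 - 19/3 = 18923/3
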